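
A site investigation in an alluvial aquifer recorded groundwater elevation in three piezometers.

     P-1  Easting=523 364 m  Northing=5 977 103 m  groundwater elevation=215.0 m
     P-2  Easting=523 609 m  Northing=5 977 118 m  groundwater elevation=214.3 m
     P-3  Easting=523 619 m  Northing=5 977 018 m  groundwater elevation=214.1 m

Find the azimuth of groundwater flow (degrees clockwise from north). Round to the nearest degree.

120°

Differences from P-1: to P-2 (Δx, Δy, Δh) = (245, 15, -0.7); to P-3 = (255, -85, -0.9).
Determinant of the coordinate differences = 245·(-85) − 255·15 = -24650.
∂h/∂x = [(-0.7)·(-85) − (-0.9)·15] / -24650 = -0.002961
∂h/∂y = [245·(-0.9) − 255·(-0.7)] / -24650 = +0.001704
Flow direction (−∇h) has components (+0.002961 E, -0.001704 N).
Azimuth = atan2(E, N) = atan2(+0.002961, -0.001704) = 119.9° ≈ 120°.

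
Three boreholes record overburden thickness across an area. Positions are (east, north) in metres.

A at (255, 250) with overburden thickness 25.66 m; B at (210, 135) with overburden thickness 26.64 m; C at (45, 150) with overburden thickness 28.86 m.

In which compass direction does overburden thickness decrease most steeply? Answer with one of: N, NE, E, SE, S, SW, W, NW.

E

Three-point gradient (reference A): Δ to B = (-45, -115, +0.98), Δ to C = (-210, -100, +3.20).
∂d/∂x = -0.01374, ∂d/∂y = -0.003145 (det = -19650).
Steepest decrease is along −∇f = (+0.01374 E, +0.003145 N) → east.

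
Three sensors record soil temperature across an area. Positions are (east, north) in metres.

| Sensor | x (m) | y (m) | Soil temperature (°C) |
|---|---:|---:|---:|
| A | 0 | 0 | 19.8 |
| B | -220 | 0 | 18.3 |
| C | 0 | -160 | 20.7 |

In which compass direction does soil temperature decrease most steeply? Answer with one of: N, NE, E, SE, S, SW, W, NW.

∂T/∂x = (18.3 − 19.8) / (-220 − 0) = +0.006818
∂T/∂y = (20.7 − 19.8) / (-160 − 0) = -0.005625
Steepest decrease is along −∇f = (-0.006818 E, +0.005625 N) → northwest.

NW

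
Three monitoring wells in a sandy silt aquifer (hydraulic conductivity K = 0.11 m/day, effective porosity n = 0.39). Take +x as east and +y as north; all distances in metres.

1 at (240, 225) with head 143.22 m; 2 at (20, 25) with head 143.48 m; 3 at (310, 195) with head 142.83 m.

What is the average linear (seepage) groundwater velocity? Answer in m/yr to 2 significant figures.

With h = a·x + b·y + c and 1 as origin, the differences give:
  (-220)·a + (-200)·b = +0.26
  70·a + (-30)·b = -0.39
Eliminate b (×(-30) and ×(-200), subtract): 20600·a = -85.800 → a = ∂h/∂x = -0.004165
Back-substitute: b = ∂h/∂y = +0.003282.
|∇h| = √(-0.004165² + 0.003282²) = 0.005303
Seepage velocity v = K·i/n = 0.11 × 0.005303 / 0.39 = 0.001496 m/day = 0.5464 m/yr.

0.55 m/yr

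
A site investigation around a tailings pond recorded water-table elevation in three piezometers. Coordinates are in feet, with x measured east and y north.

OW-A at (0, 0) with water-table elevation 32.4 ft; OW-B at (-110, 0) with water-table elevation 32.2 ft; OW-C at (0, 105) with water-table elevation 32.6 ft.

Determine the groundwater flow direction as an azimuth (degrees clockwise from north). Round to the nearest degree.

∂h/∂x = (32.2 − 32.4) / (-110 − 0) = +0.001818
∂h/∂y = (32.6 − 32.4) / (105 − 0) = +0.001905
Flow direction (−∇h) has components (-0.001818 E, -0.001905 N).
Azimuth = atan2(E, N) = atan2(-0.001818, -0.001905) = 223.7° ≈ 224°.

224°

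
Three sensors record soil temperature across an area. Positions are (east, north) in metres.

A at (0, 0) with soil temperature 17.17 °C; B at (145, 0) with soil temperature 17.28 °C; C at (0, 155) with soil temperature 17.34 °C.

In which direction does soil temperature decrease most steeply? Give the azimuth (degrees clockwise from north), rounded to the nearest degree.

215°

∂T/∂x = (17.28 − 17.17) / (145 − 0) = +0.0007586
∂T/∂y = (17.34 − 17.17) / (155 − 0) = +0.001097
Steepest decrease is along −∇f: components (-0.0007586 E, -0.001097 N).
Azimuth = atan2(-0.0007586, -0.001097) = 214.7° ≈ 215°.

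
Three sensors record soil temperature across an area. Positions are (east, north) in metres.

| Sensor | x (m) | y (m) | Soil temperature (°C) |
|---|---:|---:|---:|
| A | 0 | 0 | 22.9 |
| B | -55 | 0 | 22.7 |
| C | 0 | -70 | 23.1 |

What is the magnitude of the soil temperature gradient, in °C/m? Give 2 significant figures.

∂T/∂x = (22.7 − 22.9) / (-55 − 0) = +0.003636
∂T/∂y = (23.1 − 22.9) / (-70 − 0) = -0.002857
|∇f| = √(0.003636² + -0.002857²) = 0.004624 °C/m

0.0046 °C/m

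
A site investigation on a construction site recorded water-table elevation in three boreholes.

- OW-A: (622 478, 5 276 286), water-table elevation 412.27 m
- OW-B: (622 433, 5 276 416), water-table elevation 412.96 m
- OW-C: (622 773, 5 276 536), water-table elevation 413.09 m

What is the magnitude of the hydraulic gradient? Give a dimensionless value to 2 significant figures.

Three-point gradient (reference OW-A): Δ to OW-B = (-45, 130, +0.69), Δ to OW-C = (295, 250, +0.82).
∂h/∂x = -0.001329, ∂h/∂y = +0.004848 (det = -49600).
|∇h| = √(-0.001329² + 0.004848²) = 0.005027

0.0050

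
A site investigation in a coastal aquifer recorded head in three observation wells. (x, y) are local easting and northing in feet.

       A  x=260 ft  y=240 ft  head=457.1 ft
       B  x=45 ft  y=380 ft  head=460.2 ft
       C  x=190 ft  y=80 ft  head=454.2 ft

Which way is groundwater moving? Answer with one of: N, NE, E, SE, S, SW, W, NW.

Differences from A: to B (Δx, Δy, Δh) = (-215, 140, +3.1); to C = (-70, -160, -2.9).
Determinant of the coordinate differences = (-215)·(-160) − (-70)·140 = 44200.
∂h/∂x = [(+3.1)·(-160) − (-2.9)·140] / 44200 = -0.002036
∂h/∂y = [(-215)·(-2.9) − (-70)·(+3.1)] / 44200 = +0.01902
Flow = −∇h = (+0.002036 east, -0.01902 north), which points south.

S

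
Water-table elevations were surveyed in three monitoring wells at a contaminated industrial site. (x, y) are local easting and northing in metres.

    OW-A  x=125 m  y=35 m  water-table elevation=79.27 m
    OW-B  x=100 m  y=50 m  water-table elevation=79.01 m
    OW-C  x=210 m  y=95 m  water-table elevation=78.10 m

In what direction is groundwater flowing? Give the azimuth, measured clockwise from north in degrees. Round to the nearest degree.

Three-point gradient (reference OW-A): Δ to OW-B = (-25, 15, -0.26), Δ to OW-C = (85, 60, -1.17).
∂h/∂x = -0.0007027, ∂h/∂y = -0.01850 (det = -2775).
Flow direction (−∇h) has components (+0.0007027 E, +0.01850 N).
Azimuth = atan2(E, N) = atan2(+0.0007027, +0.01850) = 2.2° ≈ 002°.

002°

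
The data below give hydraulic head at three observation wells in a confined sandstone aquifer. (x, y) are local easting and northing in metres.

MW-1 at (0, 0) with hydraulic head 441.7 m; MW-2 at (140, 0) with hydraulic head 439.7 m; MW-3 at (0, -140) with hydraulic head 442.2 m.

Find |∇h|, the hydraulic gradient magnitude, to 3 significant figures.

∂h/∂x = (439.7 − 441.7) / (140 − 0) = -0.01429
∂h/∂y = (442.2 − 441.7) / (-140 − 0) = -0.003571
|∇h| = √(-0.01429² + -0.003571²) = 0.01473

0.0147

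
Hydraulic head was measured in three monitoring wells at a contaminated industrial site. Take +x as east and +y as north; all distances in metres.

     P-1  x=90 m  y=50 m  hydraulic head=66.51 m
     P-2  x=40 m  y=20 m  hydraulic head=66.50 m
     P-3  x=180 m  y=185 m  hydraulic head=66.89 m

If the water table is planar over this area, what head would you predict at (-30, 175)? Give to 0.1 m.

Taking P-1 as reference: P-2−P-1 = (-50, -30, -0.01); P-3−P-1 = (90, 135, +0.38).
Solve a·Δx + b·Δy = Δh: det = (-50)·135 − 90·(-30) = -4050.
∂h/∂x = [(-0.01)·135 − (+0.38)·(-30)] / -4050 = -0.002481
∂h/∂y = [(-50)·(+0.38) − 90·(-0.01)] / -4050 = +0.004469
h(-30, 175) = 66.51 + (-0.002481)·(-120) + (+0.004469)·(125) = 66.51 +0.298 +0.559 = 67.366 m.

67.4 m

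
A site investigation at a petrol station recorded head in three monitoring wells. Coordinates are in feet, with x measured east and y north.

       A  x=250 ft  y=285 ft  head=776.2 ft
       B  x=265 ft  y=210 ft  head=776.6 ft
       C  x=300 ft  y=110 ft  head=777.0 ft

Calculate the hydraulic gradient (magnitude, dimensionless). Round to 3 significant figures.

0.0114

With h = a·x + b·y + c and A as origin, the differences give:
  15·a + (-75)·b = +0.4
  50·a + (-175)·b = +0.8
Eliminate b (×(-175) and ×(-75), subtract): 1125·a = -10.00 → a = ∂h/∂x = -0.008889
Back-substitute: b = ∂h/∂y = -0.007111.
|∇h| = √(-0.008889² + -0.007111²) = 0.01138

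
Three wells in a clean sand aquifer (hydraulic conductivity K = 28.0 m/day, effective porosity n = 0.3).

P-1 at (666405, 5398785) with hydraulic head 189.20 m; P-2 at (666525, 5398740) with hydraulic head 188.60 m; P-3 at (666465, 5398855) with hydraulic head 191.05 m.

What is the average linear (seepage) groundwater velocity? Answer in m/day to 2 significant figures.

2.2 m/day

With h = a·x + b·y + c and P-1 as origin, the differences give:
  120·a + (-45)·b = -0.60
  60·a + 70·b = +1.85
Eliminate b (×70 and ×(-45), subtract): 11100·a = 41.250 → a = ∂h/∂x = +0.003716
Back-substitute: b = ∂h/∂y = +0.02324.
|∇h| = √(0.003716² + 0.02324²) = 0.02354
Seepage velocity v = K·i/n = 28.0 × 0.02354 / 0.3 = 2.197 m/day.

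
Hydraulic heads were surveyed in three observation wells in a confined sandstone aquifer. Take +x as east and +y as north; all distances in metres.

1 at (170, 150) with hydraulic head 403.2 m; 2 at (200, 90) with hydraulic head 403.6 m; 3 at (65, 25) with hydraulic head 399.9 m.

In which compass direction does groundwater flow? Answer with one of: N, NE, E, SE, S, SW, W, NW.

Differences from 1: to 2 (Δx, Δy, Δh) = (30, -60, +0.4); to 3 = (-105, -125, -3.3).
Determinant of the coordinate differences = 30·(-125) − (-105)·(-60) = -10050.
∂h/∂x = [(+0.4)·(-125) − (-3.3)·(-60)] / -10050 = +0.02468
∂h/∂y = [30·(-3.3) − (-105)·(+0.4)] / -10050 = +0.005672
Flow = −∇h = (-0.02468 east, -0.005672 north), which points west.

W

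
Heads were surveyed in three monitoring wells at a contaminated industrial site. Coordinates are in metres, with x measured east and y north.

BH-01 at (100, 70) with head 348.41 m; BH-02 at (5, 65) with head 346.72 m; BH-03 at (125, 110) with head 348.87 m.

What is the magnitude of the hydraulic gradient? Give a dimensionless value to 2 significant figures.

0.018

Three-point gradient (reference BH-01): Δ to BH-02 = (-95, -5, -1.69), Δ to BH-03 = (25, 40, +0.46).
∂h/∂x = +0.01777, ∂h/∂y = +0.0003946 (det = -3675).
|∇h| = √(0.01777² + 0.0003946²) = 0.01777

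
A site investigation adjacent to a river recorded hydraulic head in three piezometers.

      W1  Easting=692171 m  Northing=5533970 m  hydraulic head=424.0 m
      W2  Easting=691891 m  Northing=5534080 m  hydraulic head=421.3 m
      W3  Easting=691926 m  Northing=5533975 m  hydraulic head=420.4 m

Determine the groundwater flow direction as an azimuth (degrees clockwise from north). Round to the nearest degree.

228°

With h = a·x + b·y + c and W1 as origin, the differences give:
  (-280)·a + 110·b = -2.7
  (-245)·a + 5·b = -3.6
Eliminate b (×5 and ×110, subtract): 25550·a = 382.50 → a = ∂h/∂x = +0.01497
Back-substitute: b = ∂h/∂y = +0.01356.
Flow direction (−∇h) has components (-0.01497 E, -0.01356 N).
Azimuth = atan2(E, N) = atan2(-0.01497, -0.01356) = 227.8° ≈ 228°.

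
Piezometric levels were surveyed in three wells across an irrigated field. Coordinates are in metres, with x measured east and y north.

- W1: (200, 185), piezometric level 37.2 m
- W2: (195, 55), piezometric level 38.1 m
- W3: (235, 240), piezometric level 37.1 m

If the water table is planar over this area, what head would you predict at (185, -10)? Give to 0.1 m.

38.5 m

With h = a·x + b·y + c and W1 as origin, the differences give:
  (-5)·a + (-130)·b = +0.9
  35·a + 55·b = -0.1
Eliminate b (×55 and ×(-130), subtract): 4275·a = 36.50 → a = ∂h/∂x = +0.008538
Back-substitute: b = ∂h/∂y = -0.007251.
h(185, -10) = 37.2 + (+0.008538)·(-15) + (-0.007251)·(-195) = 37.2 -0.128 +1.414 = 38.486 m.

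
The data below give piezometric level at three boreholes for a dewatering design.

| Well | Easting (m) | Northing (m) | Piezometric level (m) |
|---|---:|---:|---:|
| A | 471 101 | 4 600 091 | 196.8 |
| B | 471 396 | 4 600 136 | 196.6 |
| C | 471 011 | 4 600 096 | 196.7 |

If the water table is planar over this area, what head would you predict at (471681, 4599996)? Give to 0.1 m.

198.0 m

Differences from A: to B (Δx, Δy, Δh) = (295, 45, -0.2); to C = (-90, 5, -0.1).
Solve a·Δx + b·Δy = Δh: det = 295·5 − (-90)·45 = 5525.
∂h/∂x = [(-0.2)·5 − (-0.1)·45] / 5525 = +0.0006335
∂h/∂y = [295·(-0.1) − (-90)·(-0.2)] / 5525 = -0.008597
h(471681, 4599996) = 196.8 + (+0.0006335)·(580) + (-0.008597)·(-95) = 196.8 +0.367 +0.817 = 197.984 m.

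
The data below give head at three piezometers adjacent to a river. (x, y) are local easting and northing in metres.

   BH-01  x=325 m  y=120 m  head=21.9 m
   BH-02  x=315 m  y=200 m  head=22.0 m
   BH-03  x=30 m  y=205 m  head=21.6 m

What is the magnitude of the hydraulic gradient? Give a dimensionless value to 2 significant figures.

0.0020

With h = a·x + b·y + c and BH-01 as origin, the differences give:
  (-10)·a + 80·b = +0.1
  (-295)·a + 85·b = -0.3
Eliminate b (×85 and ×80, subtract): 22750·a = 32.50 → a = ∂h/∂x = +0.001429
Back-substitute: b = ∂h/∂y = +0.001429.
|∇h| = √(0.001429² + 0.001429²) = 0.002021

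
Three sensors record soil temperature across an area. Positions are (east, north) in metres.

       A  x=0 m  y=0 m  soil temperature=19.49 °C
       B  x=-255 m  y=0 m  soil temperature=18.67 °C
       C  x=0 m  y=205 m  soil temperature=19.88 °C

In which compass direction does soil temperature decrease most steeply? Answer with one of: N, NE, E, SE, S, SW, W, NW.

SW

∂T/∂x = (18.67 − 19.49) / (-255 − 0) = +0.003216
∂T/∂y = (19.88 − 19.49) / (205 − 0) = +0.001902
Steepest decrease is along −∇f = (-0.003216 E, -0.001902 N) → southwest.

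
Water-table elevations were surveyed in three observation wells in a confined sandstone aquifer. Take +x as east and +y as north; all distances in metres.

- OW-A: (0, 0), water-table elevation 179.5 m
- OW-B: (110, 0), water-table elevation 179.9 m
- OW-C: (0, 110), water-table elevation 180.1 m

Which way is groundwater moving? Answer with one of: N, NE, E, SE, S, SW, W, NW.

∂h/∂x = (179.9 − 179.5) / (110 − 0) = +0.003636
∂h/∂y = (180.1 − 179.5) / (110 − 0) = +0.005455
Flow = −∇h = (-0.003636 east, -0.005455 north), which points southwest.

SW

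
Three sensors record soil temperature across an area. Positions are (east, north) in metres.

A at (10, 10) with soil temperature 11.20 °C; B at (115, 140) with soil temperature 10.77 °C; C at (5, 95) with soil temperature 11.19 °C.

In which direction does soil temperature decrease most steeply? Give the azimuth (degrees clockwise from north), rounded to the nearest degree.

085°

Differences from A: to B (Δx, Δy, Δh) = (105, 130, -0.43); to C = (-5, 85, -0.01).
Solve a·Δx + b·Δy = ΔT: det = 105·85 − (-5)·130 = 9575.
∂T/∂x = [(-0.43)·85 − (-0.01)·130] / 9575 = -0.003681
∂T/∂y = [105·(-0.01) − (-5)·(-0.43)] / 9575 = -0.0003342
Steepest decrease is along −∇f: components (+0.003681 E, +0.0003342 N).
Azimuth = atan2(+0.003681, +0.0003342) = 84.8° ≈ 085°.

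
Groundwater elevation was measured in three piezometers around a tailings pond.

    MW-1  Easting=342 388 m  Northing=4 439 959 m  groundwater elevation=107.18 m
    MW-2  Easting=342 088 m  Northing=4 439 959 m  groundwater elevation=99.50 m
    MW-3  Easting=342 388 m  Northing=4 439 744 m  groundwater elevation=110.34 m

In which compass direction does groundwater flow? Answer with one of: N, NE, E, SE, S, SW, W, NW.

∂h/∂x = (99.50 − 107.18) / (342088 − 342388) = +0.02560
∂h/∂y = (110.34 − 107.18) / (4439744 − 4439959) = -0.01470
Flow = −∇h = (-0.02560 east, +0.01470 north), which points northwest.

NW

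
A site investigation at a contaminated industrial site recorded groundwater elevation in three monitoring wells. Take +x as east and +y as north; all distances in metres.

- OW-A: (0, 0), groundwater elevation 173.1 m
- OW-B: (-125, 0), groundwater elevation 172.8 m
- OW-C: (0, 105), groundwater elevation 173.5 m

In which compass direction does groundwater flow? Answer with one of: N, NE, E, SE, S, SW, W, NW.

SW

∂h/∂x = (172.8 − 173.1) / (-125 − 0) = +0.002400
∂h/∂y = (173.5 − 173.1) / (105 − 0) = +0.003810
Flow = −∇h = (-0.002400 east, -0.003810 north), which points southwest.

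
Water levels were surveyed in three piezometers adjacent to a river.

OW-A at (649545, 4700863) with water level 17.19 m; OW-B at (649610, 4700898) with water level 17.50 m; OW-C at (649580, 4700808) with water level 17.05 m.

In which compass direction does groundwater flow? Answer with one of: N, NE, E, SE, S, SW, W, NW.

Differences from OW-A: to OW-B (Δx, Δy, Δh) = (65, 35, +0.31); to OW-C = (35, -55, -0.14).
Solve a·Δx + b·Δy = Δh: det = 65·(-55) − 35·35 = -4800.
∂h/∂x = [(+0.31)·(-55) − (-0.14)·35] / -4800 = +0.002531
∂h/∂y = [65·(-0.14) − 35·(+0.31)] / -4800 = +0.004156
Flow = −∇h = (-0.002531 east, -0.004156 north), which points southwest.

SW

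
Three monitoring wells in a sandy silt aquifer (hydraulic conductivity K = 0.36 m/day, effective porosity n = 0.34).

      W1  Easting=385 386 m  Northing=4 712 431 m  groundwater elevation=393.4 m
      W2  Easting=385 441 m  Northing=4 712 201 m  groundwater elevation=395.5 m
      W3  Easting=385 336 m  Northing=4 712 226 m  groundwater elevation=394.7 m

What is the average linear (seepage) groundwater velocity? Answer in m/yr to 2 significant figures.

Differences from W1: to W2 (Δx, Δy, Δh) = (55, -230, +2.1); to W3 = (-50, -205, +1.3).
Solve a·Δx + b·Δy = Δh: det = 55·(-205) − (-50)·(-230) = -22775.
∂h/∂x = [(+2.1)·(-205) − (+1.3)·(-230)] / -22775 = +0.005774
∂h/∂y = [55·(+1.3) − (-50)·(+2.1)] / -22775 = -0.007750
|∇h| = √(0.005774² + -0.007750²) = 0.009664
Seepage velocity v = K·i/n = 0.36 × 0.009664 / 0.34 = 0.01023 m/day = 3.737 m/yr.

3.7 m/yr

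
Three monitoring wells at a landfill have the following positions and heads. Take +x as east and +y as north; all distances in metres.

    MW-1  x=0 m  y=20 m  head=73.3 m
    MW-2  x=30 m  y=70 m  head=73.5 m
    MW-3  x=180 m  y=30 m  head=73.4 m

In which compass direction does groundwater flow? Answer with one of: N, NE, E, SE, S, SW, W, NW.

S

Taking MW-1 as reference: MW-2−MW-1 = (30, 50, +0.2); MW-3−MW-1 = (180, 10, +0.1).
Determinant of the coordinate differences = 30·10 − 180·50 = -8700.
∂h/∂x = [(+0.2)·10 − (+0.1)·50] / -8700 = +0.0003448
∂h/∂y = [30·(+0.1) − 180·(+0.2)] / -8700 = +0.003793
Flow = −∇h = (-0.0003448 east, -0.003793 north), which points south.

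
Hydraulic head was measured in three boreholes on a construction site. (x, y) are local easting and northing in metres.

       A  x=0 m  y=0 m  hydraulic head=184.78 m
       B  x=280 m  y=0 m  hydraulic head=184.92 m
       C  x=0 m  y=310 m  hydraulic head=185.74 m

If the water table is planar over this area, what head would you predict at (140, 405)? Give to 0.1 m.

∂h/∂x = (184.92 − 184.78) / (280 − 0) = +0.0005000
∂h/∂y = (185.74 − 184.78) / (310 − 0) = +0.003097
h(140, 405) = 184.78 + (+0.0005000)·(140) + (+0.003097)·(405) = 184.78 +0.070 +1.254 = 186.104 m.

186.1 m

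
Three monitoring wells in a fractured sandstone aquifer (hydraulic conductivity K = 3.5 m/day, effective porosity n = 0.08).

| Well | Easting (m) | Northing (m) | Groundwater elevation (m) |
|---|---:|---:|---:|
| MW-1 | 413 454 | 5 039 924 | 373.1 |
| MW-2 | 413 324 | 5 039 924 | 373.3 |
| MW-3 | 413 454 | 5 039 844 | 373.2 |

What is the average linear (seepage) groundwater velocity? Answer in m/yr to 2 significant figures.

32 m/yr

∂h/∂x = (373.3 − 373.1) / (413324 − 413454) = -0.001538
∂h/∂y = (373.2 − 373.1) / (5039844 − 5039924) = -0.001250
|∇h| = √(-0.001538² + -0.001250²) = 0.001982
Seepage velocity v = K·i/n = 3.5 × 0.001982 / 0.08 = 0.08671 m/day = 31.67 m/yr.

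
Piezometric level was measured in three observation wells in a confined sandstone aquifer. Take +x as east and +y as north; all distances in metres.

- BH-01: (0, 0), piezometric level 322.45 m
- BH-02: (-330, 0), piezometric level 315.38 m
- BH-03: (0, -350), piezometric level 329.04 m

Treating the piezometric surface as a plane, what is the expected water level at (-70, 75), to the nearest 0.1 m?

319.5 m

∂h/∂x = (315.38 − 322.45) / (-330 − 0) = +0.02142
∂h/∂y = (329.04 − 322.45) / (-350 − 0) = -0.01883
h(-70, 75) = 322.45 + (+0.02142)·(-70) + (-0.01883)·(75) = 322.45 -1.500 -1.412 = 319.538 m.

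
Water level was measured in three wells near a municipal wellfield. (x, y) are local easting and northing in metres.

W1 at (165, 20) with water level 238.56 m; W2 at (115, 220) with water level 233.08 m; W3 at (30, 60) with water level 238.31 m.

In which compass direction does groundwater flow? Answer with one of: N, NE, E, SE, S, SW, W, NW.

N

With h = a·x + b·y + c and W1 as origin, the differences give:
  (-50)·a + 200·b = -5.48
  (-135)·a + 40·b = -0.25
Eliminate b (×40 and ×200, subtract): 25000·a = -169.200 → a = ∂h/∂x = -0.006768
Back-substitute: b = ∂h/∂y = -0.02909.
Flow = −∇h = (+0.006768 east, +0.02909 north), which points north.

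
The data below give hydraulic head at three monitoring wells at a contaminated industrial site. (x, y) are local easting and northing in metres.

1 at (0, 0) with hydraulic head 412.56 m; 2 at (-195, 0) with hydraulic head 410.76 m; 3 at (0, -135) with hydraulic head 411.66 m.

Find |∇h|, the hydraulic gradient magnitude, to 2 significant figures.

∂h/∂x = (410.76 − 412.56) / (-195 − 0) = +0.009231
∂h/∂y = (411.66 − 412.56) / (-135 − 0) = +0.006667
|∇h| = √(0.009231² + 0.006667²) = 0.01139

0.011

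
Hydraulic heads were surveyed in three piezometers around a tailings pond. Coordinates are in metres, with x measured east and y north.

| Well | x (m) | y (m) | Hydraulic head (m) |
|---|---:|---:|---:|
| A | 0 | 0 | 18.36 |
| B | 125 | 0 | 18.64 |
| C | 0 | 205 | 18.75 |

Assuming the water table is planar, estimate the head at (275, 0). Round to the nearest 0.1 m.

∂h/∂x = (18.64 − 18.36) / (125 − 0) = +0.002240
∂h/∂y = (18.75 − 18.36) / (205 − 0) = +0.001902
h(275, 0) = 18.36 + (+0.002240)·(275) + (+0.001902)·(0) = 18.36 +0.616 +0.000 = 18.976 m.

19.0 m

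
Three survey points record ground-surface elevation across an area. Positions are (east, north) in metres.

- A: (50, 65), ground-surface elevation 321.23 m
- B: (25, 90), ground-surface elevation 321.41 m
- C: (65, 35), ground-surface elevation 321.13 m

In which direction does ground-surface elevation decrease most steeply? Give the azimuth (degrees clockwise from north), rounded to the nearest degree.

Taking A as reference: B−A = (-25, 25, +0.18); C−A = (15, -30, -0.10).
Solve a·Δx + b·Δy = Δz: det = (-25)·(-30) − 15·25 = 375.
∂z/∂x = [(+0.18)·(-30) − (-0.10)·25] / 375 = -0.007733
∂z/∂y = [(-25)·(-0.10) − 15·(+0.18)] / 375 = -0.0005333
Steepest decrease is along −∇f: components (+0.007733 E, +0.0005333 N).
Azimuth = atan2(+0.007733, +0.0005333) = 86.1° ≈ 086°.

086°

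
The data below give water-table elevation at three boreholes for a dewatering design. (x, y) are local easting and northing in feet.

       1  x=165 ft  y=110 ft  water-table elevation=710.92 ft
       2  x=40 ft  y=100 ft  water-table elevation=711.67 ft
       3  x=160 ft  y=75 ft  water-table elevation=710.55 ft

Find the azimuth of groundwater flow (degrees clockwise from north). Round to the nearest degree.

Taking 1 as reference: 2−1 = (-125, -10, +0.75); 3−1 = (-5, -35, -0.37).
Determinant of the coordinate differences = (-125)·(-35) − (-5)·(-10) = 4325.
∂h/∂x = [(+0.75)·(-35) − (-0.37)·(-10)] / 4325 = -0.006925
∂h/∂y = [(-125)·(-0.37) − (-5)·(+0.75)] / 4325 = +0.01156
Flow direction (−∇h) has components (+0.006925 E, -0.01156 N).
Azimuth = atan2(E, N) = atan2(+0.006925, -0.01156) = 149.1° ≈ 149°.

149°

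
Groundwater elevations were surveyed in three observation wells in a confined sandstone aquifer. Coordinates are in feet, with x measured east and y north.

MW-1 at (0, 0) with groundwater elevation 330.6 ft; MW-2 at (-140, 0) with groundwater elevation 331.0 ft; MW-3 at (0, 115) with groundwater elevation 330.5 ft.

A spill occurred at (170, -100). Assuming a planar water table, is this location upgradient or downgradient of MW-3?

∂h/∂x = (331.0 − 330.6) / (-140 − 0) = -0.002857
∂h/∂y = (330.5 − 330.6) / (115 − 0) = -0.0008696
Head at (170, -100) = 330.6 + (-0.002857)·(170) + (-0.0008696)·(-100) = 330.20 ft.
That is lower than the 330.5 ft at MW-3, so the point is downgradient.

downgradient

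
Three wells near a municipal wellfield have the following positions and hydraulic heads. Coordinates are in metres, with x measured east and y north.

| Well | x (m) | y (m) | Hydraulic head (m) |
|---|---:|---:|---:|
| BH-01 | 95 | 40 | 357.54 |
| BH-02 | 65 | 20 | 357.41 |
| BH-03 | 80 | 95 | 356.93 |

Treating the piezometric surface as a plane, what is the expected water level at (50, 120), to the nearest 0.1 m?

356.4 m

With h = a·x + b·y + c and BH-01 as origin, the differences give:
  (-30)·a + (-20)·b = -0.13
  (-15)·a + 55·b = -0.61
Eliminate b (×55 and ×(-20), subtract): -1950·a = -19.350 → a = ∂h/∂x = +0.009923
Back-substitute: b = ∂h/∂y = -0.008385.
h(50, 120) = 357.54 + (+0.009923)·(-45) + (-0.008385)·(80) = 357.54 -0.447 -0.671 = 356.423 m.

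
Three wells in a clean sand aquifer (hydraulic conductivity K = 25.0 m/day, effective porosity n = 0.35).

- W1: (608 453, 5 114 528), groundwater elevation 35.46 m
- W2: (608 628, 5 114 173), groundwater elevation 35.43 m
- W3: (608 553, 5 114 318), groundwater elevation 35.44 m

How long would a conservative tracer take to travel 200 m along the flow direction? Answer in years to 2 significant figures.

10 years

With h = a·x + b·y + c and W1 as origin, the differences give:
  175·a + (-355)·b = -0.03
  100·a + (-210)·b = -0.02
Eliminate b (×(-210) and ×(-355), subtract): -1250·a = -0.800 → a = ∂h/∂x = +0.0006400
Back-substitute: b = ∂h/∂y = +0.0004000.
|∇h| = √(0.0006400² + 0.0004000²) = 0.0007547
Seepage velocity v = K·i/n = 25.0 × 0.0007547 / 0.35 = 0.05391 m/day.
t = 200 / 0.05391 = 3710 days = 10.2 years.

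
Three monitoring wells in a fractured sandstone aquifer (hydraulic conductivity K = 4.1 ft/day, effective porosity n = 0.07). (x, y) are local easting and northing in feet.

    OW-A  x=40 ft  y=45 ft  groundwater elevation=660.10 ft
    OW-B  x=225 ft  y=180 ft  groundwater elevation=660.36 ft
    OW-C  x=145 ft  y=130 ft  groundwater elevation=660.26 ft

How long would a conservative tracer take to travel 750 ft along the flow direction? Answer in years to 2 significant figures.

23 years

Three-point gradient (reference OW-A): Δ to OW-B = (185, 135, +0.26), Δ to OW-C = (105, 85, +0.16).
∂h/∂x = +0.0003226, ∂h/∂y = +0.001484 (det = 1550).
|∇h| = √(0.0003226² + 0.001484²) = 0.001519
Seepage velocity v = K·i/n = 4.1 × 0.001519 / 0.07 = 0.08897 ft/day.
t = 750 / 0.08897 = 8430 days = 23.1 years.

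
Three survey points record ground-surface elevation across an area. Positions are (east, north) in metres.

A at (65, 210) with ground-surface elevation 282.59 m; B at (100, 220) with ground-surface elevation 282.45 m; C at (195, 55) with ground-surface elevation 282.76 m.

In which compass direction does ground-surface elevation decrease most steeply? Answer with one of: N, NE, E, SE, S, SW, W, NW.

NE

Three-point gradient (reference A): Δ to B = (35, 10, -0.14), Δ to C = (130, -155, +0.17).
∂z/∂x = -0.002974, ∂z/∂y = -0.003591 (det = -6725).
Steepest decrease is along −∇f = (+0.002974 E, +0.003591 N) → northeast.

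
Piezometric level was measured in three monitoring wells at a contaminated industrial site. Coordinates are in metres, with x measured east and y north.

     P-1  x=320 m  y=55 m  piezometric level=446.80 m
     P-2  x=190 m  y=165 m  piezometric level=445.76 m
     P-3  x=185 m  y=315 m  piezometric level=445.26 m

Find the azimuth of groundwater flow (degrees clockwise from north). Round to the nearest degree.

Taking P-1 as reference: P-2−P-1 = (-130, 110, -1.04); P-3−P-1 = (-135, 260, -1.54).
Solve a·Δx + b·Δy = Δh: det = (-130)·260 − (-135)·110 = -18950.
∂h/∂x = [(-1.04)·260 − (-1.54)·110] / -18950 = +0.005330
∂h/∂y = [(-130)·(-1.54) − (-135)·(-1.04)] / -18950 = -0.003156
Flow direction (−∇h) has components (-0.005330 E, +0.003156 N).
Azimuth = atan2(E, N) = atan2(-0.005330, +0.003156) = 300.6° ≈ 301°.

301°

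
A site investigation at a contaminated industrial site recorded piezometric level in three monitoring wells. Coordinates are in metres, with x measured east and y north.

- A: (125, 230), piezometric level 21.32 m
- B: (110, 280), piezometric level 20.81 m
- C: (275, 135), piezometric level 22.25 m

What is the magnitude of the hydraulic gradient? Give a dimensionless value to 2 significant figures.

0.010

Differences from A: to B (Δx, Δy, Δh) = (-15, 50, -0.51); to C = (150, -95, +0.93).
Solve a·Δx + b·Δy = Δh: det = (-15)·(-95) − 150·50 = -6075.
∂h/∂x = [(-0.51)·(-95) − (+0.93)·50] / -6075 = -0.0003210
∂h/∂y = [(-15)·(+0.93) − 150·(-0.51)] / -6075 = -0.01030
|∇h| = √(-0.0003210² + -0.01030²) = 0.01031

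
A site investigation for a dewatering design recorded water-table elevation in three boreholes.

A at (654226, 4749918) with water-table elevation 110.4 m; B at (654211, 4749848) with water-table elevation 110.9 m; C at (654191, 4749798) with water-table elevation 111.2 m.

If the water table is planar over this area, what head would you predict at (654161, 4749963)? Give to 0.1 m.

109.6 m

Three-point gradient (reference A): Δ to B = (-15, -70, +0.5), Δ to C = (-35, -120, +0.8).
∂h/∂x = +0.006154, ∂h/∂y = -0.008462 (det = -650).
h(654161, 4749963) = 110.4 + (+0.006154)·(-65) + (-0.008462)·(45) = 110.4 -0.400 -0.381 = 109.619 m.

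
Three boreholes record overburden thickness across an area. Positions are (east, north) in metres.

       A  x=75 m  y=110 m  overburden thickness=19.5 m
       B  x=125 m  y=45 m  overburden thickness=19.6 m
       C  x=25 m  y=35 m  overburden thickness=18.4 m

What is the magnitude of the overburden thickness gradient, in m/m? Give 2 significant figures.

0.013 m/m

Three-point gradient (reference A): Δ to B = (50, -65, +0.1), Δ to C = (-50, -75, -1.1).
∂d/∂x = +0.01129, ∂d/∂y = +0.007143 (det = -7000).
|∇f| = √(0.01129² + 0.007143²) = 0.01336 m/m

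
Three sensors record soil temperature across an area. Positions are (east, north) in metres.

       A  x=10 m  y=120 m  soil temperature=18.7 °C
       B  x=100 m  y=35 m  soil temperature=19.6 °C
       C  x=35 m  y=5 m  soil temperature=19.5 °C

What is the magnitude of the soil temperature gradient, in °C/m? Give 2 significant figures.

Three-point gradient (reference A): Δ to B = (90, -85, +0.9), Δ to C = (25, -115, +0.8).
∂T/∂x = +0.004316, ∂T/∂y = -0.006018 (det = -8225).
|∇f| = √(0.004316² + -0.006018²) = 0.007406 °C/m

0.0074 °C/m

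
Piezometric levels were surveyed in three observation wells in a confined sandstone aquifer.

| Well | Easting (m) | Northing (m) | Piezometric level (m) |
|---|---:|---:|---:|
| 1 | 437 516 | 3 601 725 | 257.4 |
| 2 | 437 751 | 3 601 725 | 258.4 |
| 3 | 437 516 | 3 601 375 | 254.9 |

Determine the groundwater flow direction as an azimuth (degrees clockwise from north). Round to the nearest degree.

211°

∂h/∂x = (258.4 − 257.4) / (437751 − 437516) = +0.004255
∂h/∂y = (254.9 − 257.4) / (3601375 − 3601725) = +0.007143
Flow direction (−∇h) has components (-0.004255 E, -0.007143 N).
Azimuth = atan2(E, N) = atan2(-0.004255, -0.007143) = 210.8° ≈ 211°.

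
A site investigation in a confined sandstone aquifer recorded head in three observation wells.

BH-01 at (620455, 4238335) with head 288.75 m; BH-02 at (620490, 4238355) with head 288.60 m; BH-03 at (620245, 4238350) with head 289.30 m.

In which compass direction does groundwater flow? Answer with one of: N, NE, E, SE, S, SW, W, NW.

Differences from BH-01: to BH-02 (Δx, Δy, Δh) = (35, 20, -0.15); to BH-03 = (-210, 15, +0.55).
Solve a·Δx + b·Δy = Δh: det = 35·15 − (-210)·20 = 4725.
∂h/∂x = [(-0.15)·15 − (+0.55)·20] / 4725 = -0.002804
∂h/∂y = [35·(+0.55) − (-210)·(-0.15)] / 4725 = -0.002593
Flow = −∇h = (+0.002804 east, +0.002593 north), which points northeast.

NE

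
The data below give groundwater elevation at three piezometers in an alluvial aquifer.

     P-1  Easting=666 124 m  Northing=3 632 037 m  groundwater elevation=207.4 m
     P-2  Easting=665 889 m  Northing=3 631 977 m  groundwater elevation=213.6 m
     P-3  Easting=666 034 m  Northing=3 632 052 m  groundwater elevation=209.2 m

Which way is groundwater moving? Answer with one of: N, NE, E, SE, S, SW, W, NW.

Three-point gradient (reference P-1): Δ to P-2 = (-235, -60, +6.2), Δ to P-3 = (-90, 15, +1.8).
∂h/∂x = -0.02252, ∂h/∂y = -0.01513 (det = -8925).
Flow = −∇h = (+0.02252 east, +0.01513 north), which points northeast.

NE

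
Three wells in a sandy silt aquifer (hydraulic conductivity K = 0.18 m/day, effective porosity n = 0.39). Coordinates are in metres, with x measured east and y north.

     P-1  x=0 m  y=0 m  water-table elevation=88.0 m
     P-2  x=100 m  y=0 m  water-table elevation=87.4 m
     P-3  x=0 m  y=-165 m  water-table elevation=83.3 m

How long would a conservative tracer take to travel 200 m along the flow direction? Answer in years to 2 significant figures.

41 years

∂h/∂x = (87.4 − 88.0) / (100 − 0) = -0.006000
∂h/∂y = (83.3 − 88.0) / (-165 − 0) = +0.02848
|∇h| = √(-0.006000² + 0.02848²) = 0.02911
Seepage velocity v = K·i/n = 0.18 × 0.02911 / 0.39 = 0.01344 m/day.
t = 200 / 0.01344 = 1.488e+04 days = 40.7 years.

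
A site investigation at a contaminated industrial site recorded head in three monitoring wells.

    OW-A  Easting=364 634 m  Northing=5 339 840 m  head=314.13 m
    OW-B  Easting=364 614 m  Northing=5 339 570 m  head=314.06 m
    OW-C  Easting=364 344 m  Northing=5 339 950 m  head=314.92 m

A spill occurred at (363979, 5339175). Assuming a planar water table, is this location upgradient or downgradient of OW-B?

upgradient

Differences from OW-A: to OW-B (Δx, Δy, Δh) = (-20, -270, -0.07); to OW-C = (-290, 110, +0.79).
Solve a·Δx + b·Δy = Δh: det = (-20)·110 − (-290)·(-270) = -80500.
∂h/∂x = [(-0.07)·110 − (+0.79)·(-270)] / -80500 = -0.002554
∂h/∂y = [(-20)·(+0.79) − (-290)·(-0.07)] / -80500 = +0.0004484
Head at (363979, 5339175) = 314.13 + (-0.002554)·(-655) + (+0.0004484)·(-665) = 315.50 m.
That is higher than the 314.06 m at OW-B, so the point is upgradient.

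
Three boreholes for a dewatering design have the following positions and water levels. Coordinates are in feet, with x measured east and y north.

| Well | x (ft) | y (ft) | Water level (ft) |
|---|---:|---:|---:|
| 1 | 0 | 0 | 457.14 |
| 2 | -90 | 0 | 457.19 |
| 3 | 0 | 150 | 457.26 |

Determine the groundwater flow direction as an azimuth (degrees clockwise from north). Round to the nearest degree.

145°

∂h/∂x = (457.19 − 457.14) / (-90 − 0) = -0.0005556
∂h/∂y = (457.26 − 457.14) / (150 − 0) = +0.0008000
Flow direction (−∇h) has components (+0.0005556 E, -0.0008000 N).
Azimuth = atan2(E, N) = atan2(+0.0005556, -0.0008000) = 145.2° ≈ 145°.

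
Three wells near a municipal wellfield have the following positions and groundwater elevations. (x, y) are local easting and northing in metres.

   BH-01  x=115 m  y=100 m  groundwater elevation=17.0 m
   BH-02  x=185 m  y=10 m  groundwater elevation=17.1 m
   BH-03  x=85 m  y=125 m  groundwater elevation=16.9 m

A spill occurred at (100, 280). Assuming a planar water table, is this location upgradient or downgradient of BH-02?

With h = a·x + b·y + c and BH-01 as origin, the differences give:
  70·a + (-90)·b = +0.1
  (-30)·a + 25·b = -0.1
Eliminate b (×25 and ×(-90), subtract): -950·a = -6.50 → a = ∂h/∂x = +0.006842
Back-substitute: b = ∂h/∂y = +0.004211.
Head at (100, 280) = 17.0 + (+0.006842)·(-15) + (+0.004211)·(180) = 17.66 m.
That is higher than the 17.1 m at BH-02, so the point is upgradient.

upgradient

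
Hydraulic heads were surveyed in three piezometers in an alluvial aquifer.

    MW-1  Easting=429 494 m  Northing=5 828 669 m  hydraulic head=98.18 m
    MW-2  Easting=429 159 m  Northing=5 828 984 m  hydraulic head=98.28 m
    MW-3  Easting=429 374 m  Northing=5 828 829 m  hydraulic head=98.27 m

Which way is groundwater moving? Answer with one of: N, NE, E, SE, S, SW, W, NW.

SW

Taking MW-1 as reference: MW-2−MW-1 = (-335, 315, +0.10); MW-3−MW-1 = (-120, 160, +0.09).
Determinant of the coordinate differences = (-335)·160 − (-120)·315 = -15800.
∂h/∂x = [(+0.10)·160 − (+0.09)·315] / -15800 = +0.0007816
∂h/∂y = [(-335)·(+0.09) − (-120)·(+0.10)] / -15800 = +0.001149
Flow = −∇h = (-0.0007816 east, -0.001149 north), which points southwest.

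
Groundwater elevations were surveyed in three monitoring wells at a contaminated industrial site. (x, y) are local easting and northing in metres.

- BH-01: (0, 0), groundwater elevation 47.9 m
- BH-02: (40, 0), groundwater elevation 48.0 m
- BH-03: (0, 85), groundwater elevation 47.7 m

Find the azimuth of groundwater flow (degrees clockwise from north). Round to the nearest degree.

∂h/∂x = (48.0 − 47.9) / (40 − 0) = +0.002500
∂h/∂y = (47.7 − 47.9) / (85 − 0) = -0.002353
Flow direction (−∇h) has components (-0.002500 E, +0.002353 N).
Azimuth = atan2(E, N) = atan2(-0.002500, +0.002353) = 313.3° ≈ 313°.

313°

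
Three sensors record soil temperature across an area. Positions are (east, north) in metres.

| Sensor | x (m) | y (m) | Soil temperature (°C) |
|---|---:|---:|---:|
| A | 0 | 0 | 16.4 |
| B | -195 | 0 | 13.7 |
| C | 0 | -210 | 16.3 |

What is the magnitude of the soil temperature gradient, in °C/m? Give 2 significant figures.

∂T/∂x = (13.7 − 16.4) / (-195 − 0) = +0.01385
∂T/∂y = (16.3 − 16.4) / (-210 − 0) = +0.0004762
|∇f| = √(0.01385² + 0.0004762²) = 0.01386 °C/m

0.014 °C/m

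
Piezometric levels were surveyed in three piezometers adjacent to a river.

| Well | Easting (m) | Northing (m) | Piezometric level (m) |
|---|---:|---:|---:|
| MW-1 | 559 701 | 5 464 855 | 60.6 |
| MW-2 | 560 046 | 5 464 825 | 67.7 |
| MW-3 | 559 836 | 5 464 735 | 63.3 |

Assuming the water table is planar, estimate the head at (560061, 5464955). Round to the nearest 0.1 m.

68.1 m

Differences from MW-1: to MW-2 (Δx, Δy, Δh) = (345, -30, +7.1); to MW-3 = (135, -120, +2.7).
Determinant of the coordinate differences = 345·(-120) − 135·(-30) = -37350.
∂h/∂x = [(+7.1)·(-120) − (+2.7)·(-30)] / -37350 = +0.02064
∂h/∂y = [345·(+2.7) − 135·(+7.1)] / -37350 = +0.0007229
h(560061, 5464955) = 60.6 + (+0.02064)·(360) + (+0.0007229)·(100) = 60.6 +7.431 +0.072 = 68.104 m.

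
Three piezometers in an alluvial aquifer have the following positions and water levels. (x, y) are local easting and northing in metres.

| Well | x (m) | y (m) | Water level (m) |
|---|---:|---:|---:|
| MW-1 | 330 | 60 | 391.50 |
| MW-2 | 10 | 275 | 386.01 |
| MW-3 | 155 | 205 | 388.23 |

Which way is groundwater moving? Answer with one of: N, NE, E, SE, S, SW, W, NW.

NW

Taking MW-1 as reference: MW-2−MW-1 = (-320, 215, -5.49); MW-3−MW-1 = (-175, 145, -3.27).
Determinant of the coordinate differences = (-320)·145 − (-175)·215 = -8775.
∂h/∂x = [(-5.49)·145 − (-3.27)·215] / -8775 = +0.01060
∂h/∂y = [(-320)·(-3.27) − (-175)·(-5.49)] / -8775 = -0.009761
Flow = −∇h = (-0.01060 east, +0.009761 north), which points northwest.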